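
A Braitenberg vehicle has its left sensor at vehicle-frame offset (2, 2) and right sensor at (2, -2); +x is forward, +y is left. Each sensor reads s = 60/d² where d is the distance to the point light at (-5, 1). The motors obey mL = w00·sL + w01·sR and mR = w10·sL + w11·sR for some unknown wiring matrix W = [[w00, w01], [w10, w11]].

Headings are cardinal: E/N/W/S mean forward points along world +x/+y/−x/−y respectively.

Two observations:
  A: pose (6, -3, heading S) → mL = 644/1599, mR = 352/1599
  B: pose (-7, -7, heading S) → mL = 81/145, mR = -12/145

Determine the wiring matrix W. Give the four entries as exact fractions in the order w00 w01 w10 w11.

1/2 1/2 -1 1

obs A: pose=(6,-3,S) → sL=12/41, sR=20/39, mL=644/1599, mR=352/1599
obs B: pose=(-7,-7,S) → sL=3/5, sR=15/29, mL=81/145, mR=-12/145
sensor matrix S = [[12/41, 20/39], [3/5, 15/29]]; det S = -2416/15457
solve [mL_A; mL_B] = S·[w00; w01] and [mR_A; mR_B] = S·[w10; w11]:
  w00 = 1/2, w01 = 1/2, w10 = -1, w11 = 1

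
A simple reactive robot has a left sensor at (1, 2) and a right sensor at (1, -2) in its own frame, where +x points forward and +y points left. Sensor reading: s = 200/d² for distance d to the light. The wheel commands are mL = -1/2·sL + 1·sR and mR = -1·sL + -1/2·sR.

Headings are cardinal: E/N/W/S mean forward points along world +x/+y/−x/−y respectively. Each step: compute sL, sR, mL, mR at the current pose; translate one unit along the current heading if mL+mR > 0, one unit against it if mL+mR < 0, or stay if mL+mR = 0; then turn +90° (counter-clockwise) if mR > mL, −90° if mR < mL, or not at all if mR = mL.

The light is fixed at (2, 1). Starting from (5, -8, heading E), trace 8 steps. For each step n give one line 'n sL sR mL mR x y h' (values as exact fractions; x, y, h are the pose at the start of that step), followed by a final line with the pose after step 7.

n=0: pose=(5,-8,E); sL=40/13, sR=200/137; mL=-140/1781, mR=-6780/1781; mL+mR=-6920/1781 → advance -1; mR−mL=-6640/1781 → turn -1·90°
n=1: pose=(4,-8,S); sL=50/29, sR=2; mL=33/29, mR=-79/29; mL+mR=-46/29 → advance -1; mR−mL=-112/29 → turn -1·90°
n=2: pose=(4,-7,W); sL=200/101, sR=200/37; mL=16500/3737, mR=-17500/3737; mL+mR=-1000/3737 → advance -1; mR−mL=-34000/3737 → turn -1·90°
n=3: pose=(5,-7,N); sL=4, sR=100/37; mL=26/37, mR=-198/37; mL+mR=-172/37 → advance -1; mR−mL=-224/37 → turn -1·90°
n=4: pose=(5,-8,E); sL=40/13, sR=200/137; mL=-140/1781, mR=-6780/1781; mL+mR=-6920/1781 → advance -1; mR−mL=-6640/1781 → turn -1·90°
n=5: pose=(4,-8,S); sL=50/29, sR=2; mL=33/29, mR=-79/29; mL+mR=-46/29 → advance -1; mR−mL=-112/29 → turn -1·90°
n=6: pose=(4,-7,W); sL=200/101, sR=200/37; mL=16500/3737, mR=-17500/3737; mL+mR=-1000/3737 → advance -1; mR−mL=-34000/3737 → turn -1·90°
n=7: pose=(5,-7,N); sL=4, sR=100/37; mL=26/37, mR=-198/37; mL+mR=-172/37 → advance -1; mR−mL=-224/37 → turn -1·90°

0 40/13 200/137 -140/1781 -6780/1781 5 -8 E
1 50/29 2 33/29 -79/29 4 -8 S
2 200/101 200/37 16500/3737 -17500/3737 4 -7 W
3 4 100/37 26/37 -198/37 5 -7 N
4 40/13 200/137 -140/1781 -6780/1781 5 -8 E
5 50/29 2 33/29 -79/29 4 -8 S
6 200/101 200/37 16500/3737 -17500/3737 4 -7 W
7 4 100/37 26/37 -198/37 5 -7 N
final 5 -8 E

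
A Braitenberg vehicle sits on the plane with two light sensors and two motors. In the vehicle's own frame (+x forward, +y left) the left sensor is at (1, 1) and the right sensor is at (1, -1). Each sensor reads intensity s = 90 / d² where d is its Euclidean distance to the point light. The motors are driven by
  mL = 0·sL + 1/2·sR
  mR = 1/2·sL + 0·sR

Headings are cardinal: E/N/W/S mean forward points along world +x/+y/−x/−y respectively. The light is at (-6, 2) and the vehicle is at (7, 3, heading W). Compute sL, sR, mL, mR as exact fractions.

5/8 45/74 45/148 5/16

left sensor world pos  = (6, 2); dL² = 144
right sensor world pos = (6, 4); dR² = 148
sL = 90/144 = 5/8
sR = 90/148 = 45/74
mL = 0·sL + 1/2·sR = 45/148
mR = 1/2·sL + 0·sR = 5/16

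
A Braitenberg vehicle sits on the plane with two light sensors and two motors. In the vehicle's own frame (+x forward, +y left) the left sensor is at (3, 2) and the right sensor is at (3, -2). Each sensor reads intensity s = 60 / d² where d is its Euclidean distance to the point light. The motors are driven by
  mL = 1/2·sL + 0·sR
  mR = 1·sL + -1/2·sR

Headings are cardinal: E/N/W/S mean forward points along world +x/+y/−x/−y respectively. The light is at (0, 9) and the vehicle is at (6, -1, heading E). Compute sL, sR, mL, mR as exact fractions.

left sensor world pos  = (9, 1); dL² = 145
right sensor world pos = (9, -3); dR² = 225
sL = 60/145 = 12/29
sR = 60/225 = 4/15
mL = 1/2·sL + 0·sR = 6/29
mR = 1·sL + -1/2·sR = 122/435

12/29 4/15 6/29 122/435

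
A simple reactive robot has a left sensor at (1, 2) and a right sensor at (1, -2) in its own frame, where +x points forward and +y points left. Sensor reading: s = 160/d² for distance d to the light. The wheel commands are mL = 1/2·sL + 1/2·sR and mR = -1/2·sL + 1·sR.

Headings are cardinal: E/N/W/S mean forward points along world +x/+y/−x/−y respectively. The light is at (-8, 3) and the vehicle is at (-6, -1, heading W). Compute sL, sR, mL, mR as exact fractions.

left sensor world pos  = (-7, -3); dL² = 37
right sensor world pos = (-7, 1); dR² = 5
sL = 160/37 = 160/37
sR = 160/5 = 32
mL = 1/2·sL + 1/2·sR = 672/37
mR = -1/2·sL + 1·sR = 1104/37

160/37 32 672/37 1104/37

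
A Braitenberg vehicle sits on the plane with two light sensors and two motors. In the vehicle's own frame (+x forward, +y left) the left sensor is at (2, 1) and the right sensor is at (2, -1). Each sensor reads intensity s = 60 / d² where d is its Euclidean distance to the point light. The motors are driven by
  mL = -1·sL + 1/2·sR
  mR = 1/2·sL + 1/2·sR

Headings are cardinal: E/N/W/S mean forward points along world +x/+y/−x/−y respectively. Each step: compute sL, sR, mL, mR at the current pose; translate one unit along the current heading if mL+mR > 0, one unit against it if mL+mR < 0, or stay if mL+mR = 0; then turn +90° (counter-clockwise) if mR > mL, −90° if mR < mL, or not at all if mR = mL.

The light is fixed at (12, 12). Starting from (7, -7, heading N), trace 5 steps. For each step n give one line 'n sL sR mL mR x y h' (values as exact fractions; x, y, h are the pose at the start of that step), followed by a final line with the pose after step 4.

n=0: pose=(7,-7,N); sL=12/65, sR=12/61; mL=-342/3965, mR=756/3965; mL+mR=414/3965 → advance +1; mR−mL=18/65 → turn +1·90°
n=1: pose=(7,-6,W); sL=6/41, sR=30/169; mL=-399/6929, mR=1122/6929; mL+mR=723/6929 → advance +1; mR−mL=9/41 → turn +1·90°
n=2: pose=(6,-6,S); sL=12/85, sR=60/449; mL=-2838/38165, mR=5244/38165; mL+mR=2406/38165 → advance +1; mR−mL=18/85 → turn +1·90°
n=3: pose=(6,-7,E); sL=3/17, sR=15/104; mL=-369/3536, mR=567/3536; mL+mR=99/1768 → advance +1; mR−mL=9/34 → turn +1·90°
n=4: pose=(7,-7,N); sL=12/65, sR=12/61; mL=-342/3965, mR=756/3965; mL+mR=414/3965 → advance +1; mR−mL=18/65 → turn +1·90°

0 12/65 12/61 -342/3965 756/3965 7 -7 N
1 6/41 30/169 -399/6929 1122/6929 7 -6 W
2 12/85 60/449 -2838/38165 5244/38165 6 -6 S
3 3/17 15/104 -369/3536 567/3536 6 -7 E
4 12/65 12/61 -342/3965 756/3965 7 -7 N
final 7 -6 W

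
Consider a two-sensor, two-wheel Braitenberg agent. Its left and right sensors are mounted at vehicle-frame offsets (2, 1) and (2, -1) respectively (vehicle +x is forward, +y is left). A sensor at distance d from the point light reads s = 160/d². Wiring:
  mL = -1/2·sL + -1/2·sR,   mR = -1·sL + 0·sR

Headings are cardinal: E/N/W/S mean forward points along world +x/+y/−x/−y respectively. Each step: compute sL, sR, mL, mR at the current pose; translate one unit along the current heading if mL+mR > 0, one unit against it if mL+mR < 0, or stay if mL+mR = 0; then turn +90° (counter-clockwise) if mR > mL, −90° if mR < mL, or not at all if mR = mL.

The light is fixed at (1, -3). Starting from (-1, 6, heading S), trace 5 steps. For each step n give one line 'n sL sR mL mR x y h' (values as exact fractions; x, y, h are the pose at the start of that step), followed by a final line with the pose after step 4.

n=0: pose=(-1,6,S); sL=16/5, sR=80/29; mL=-432/145, mR=-16/5; mL+mR=-896/145 → advance -1; mR−mL=-32/145 → turn -1·90°
n=1: pose=(-1,7,W); sL=160/97, sR=160/137; mL=-18720/13289, mR=-160/97; mL+mR=-40640/13289 → advance -1; mR−mL=-3200/13289 → turn -1·90°
n=2: pose=(0,7,N); sL=40/37, sR=10/9; mL=-365/333, mR=-40/37; mL+mR=-725/333 → advance -1; mR−mL=5/333 → turn +1·90°
n=3: pose=(0,6,W); sL=160/73, sR=160/109; mL=-14560/7957, mR=-160/73; mL+mR=-32000/7957 → advance -1; mR−mL=-2880/7957 → turn -1·90°
n=4: pose=(1,6,N); sL=80/61, sR=80/61; mL=-80/61, mR=-80/61; mL+mR=-160/61 → advance -1; mR−mL=0 → turn +0·90°

0 16/5 80/29 -432/145 -16/5 -1 6 S
1 160/97 160/137 -18720/13289 -160/97 -1 7 W
2 40/37 10/9 -365/333 -40/37 0 7 N
3 160/73 160/109 -14560/7957 -160/73 0 6 W
4 80/61 80/61 -80/61 -80/61 1 6 N
final 1 5 N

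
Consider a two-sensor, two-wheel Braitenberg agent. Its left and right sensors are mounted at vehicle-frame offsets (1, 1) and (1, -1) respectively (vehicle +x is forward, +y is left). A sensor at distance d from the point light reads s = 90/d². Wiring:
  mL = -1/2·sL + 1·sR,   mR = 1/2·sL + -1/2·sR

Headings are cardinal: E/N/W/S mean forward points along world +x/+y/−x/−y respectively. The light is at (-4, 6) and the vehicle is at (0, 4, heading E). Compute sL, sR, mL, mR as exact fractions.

45/13 45/17 405/442 90/221

left sensor world pos  = (1, 5); dL² = 26
right sensor world pos = (1, 3); dR² = 34
sL = 90/26 = 45/13
sR = 90/34 = 45/17
mL = -1/2·sL + 1·sR = 405/442
mR = 1/2·sL + -1/2·sR = 90/221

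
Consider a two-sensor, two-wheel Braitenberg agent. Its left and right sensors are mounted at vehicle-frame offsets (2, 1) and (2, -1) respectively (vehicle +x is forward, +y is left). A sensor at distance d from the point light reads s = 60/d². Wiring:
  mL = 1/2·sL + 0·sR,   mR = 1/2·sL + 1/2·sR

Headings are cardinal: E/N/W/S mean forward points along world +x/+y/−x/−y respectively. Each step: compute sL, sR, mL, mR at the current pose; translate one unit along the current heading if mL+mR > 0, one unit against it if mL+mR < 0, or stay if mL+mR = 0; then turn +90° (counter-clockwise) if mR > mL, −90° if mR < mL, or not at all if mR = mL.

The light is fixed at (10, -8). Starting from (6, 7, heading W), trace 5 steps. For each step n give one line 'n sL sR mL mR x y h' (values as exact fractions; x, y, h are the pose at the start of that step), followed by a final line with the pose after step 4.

n=0: pose=(6,7,W); sL=15/58, sR=15/73; mL=15/116, mR=1965/8468; mL+mR=765/2117 → advance +1; mR−mL=15/146 → turn +1·90°
n=1: pose=(5,7,S); sL=12/37, sR=12/41; mL=6/37, mR=468/1517; mL+mR=714/1517 → advance +1; mR−mL=6/41 → turn +1·90°
n=2: pose=(5,6,E); sL=10/39, sR=30/89; mL=5/39, mR=1030/3471; mL+mR=1475/3471 → advance +1; mR−mL=15/89 → turn +1·90°
n=3: pose=(6,6,N); sL=60/281, sR=12/53; mL=30/281, mR=3276/14893; mL+mR=4866/14893 → advance +1; mR−mL=6/53 → turn +1·90°
n=4: pose=(6,7,W); sL=15/58, sR=15/73; mL=15/116, mR=1965/8468; mL+mR=765/2117 → advance +1; mR−mL=15/146 → turn +1·90°

0 15/58 15/73 15/116 1965/8468 6 7 W
1 12/37 12/41 6/37 468/1517 5 7 S
2 10/39 30/89 5/39 1030/3471 5 6 E
3 60/281 12/53 30/281 3276/14893 6 6 N
4 15/58 15/73 15/116 1965/8468 6 7 W
final 5 7 S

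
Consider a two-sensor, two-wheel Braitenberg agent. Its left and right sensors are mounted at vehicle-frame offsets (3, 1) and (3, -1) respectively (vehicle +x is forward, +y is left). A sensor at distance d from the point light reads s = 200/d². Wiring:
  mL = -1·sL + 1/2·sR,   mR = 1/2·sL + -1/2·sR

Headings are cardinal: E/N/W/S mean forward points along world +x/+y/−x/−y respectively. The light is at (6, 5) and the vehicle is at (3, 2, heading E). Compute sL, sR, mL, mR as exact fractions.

50 25/2 -175/4 75/4

left sensor world pos  = (6, 3); dL² = 4
right sensor world pos = (6, 1); dR² = 16
sL = 200/4 = 50
sR = 200/16 = 25/2
mL = -1·sL + 1/2·sR = -175/4
mR = 1/2·sL + -1/2·sR = 75/4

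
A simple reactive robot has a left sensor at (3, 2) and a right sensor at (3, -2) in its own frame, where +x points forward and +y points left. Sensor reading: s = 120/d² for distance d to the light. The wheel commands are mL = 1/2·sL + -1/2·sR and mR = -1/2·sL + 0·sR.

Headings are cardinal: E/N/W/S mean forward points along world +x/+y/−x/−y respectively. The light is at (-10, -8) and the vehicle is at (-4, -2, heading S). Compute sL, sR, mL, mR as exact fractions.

120/73 24/5 -576/365 -60/73

left sensor world pos  = (-2, -5); dL² = 73
right sensor world pos = (-6, -5); dR² = 25
sL = 120/73 = 120/73
sR = 120/25 = 24/5
mL = 1/2·sL + -1/2·sR = -576/365
mR = -1/2·sL + 0·sR = -60/73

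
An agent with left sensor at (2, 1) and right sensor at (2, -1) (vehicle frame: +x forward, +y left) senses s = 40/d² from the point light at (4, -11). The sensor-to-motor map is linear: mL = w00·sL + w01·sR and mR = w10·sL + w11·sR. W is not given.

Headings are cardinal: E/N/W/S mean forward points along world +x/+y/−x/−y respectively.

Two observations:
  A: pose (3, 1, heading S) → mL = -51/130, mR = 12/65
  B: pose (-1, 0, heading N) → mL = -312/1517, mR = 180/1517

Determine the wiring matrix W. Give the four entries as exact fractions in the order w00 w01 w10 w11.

-1/2 -1/2 -1/2 1

obs A: pose=(3,1,S) → sL=2/5, sR=5/13, mL=-51/130, mR=12/65
obs B: pose=(-1,0,N) → sL=8/41, sR=8/37, mL=-312/1517, mR=180/1517
sensor matrix S = [[2/5, 5/13], [8/41, 8/37]]; det S = 1128/98605
solve [mL_A; mL_B] = S·[w00; w01] and [mR_A; mR_B] = S·[w10; w11]:
  w00 = -1/2, w01 = -1/2, w10 = -1/2, w11 = 1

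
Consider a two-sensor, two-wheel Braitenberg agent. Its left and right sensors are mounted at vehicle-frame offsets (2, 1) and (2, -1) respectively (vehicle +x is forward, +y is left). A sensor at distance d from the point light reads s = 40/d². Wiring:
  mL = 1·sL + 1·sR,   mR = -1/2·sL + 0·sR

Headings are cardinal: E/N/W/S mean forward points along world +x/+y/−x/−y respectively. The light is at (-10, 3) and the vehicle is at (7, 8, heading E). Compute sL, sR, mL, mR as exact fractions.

left sensor world pos  = (9, 9); dL² = 397
right sensor world pos = (9, 7); dR² = 377
sL = 40/397 = 40/397
sR = 40/377 = 40/377
mL = 1·sL + 1·sR = 30960/149669
mR = -1/2·sL + 0·sR = -20/397

40/397 40/377 30960/149669 -20/397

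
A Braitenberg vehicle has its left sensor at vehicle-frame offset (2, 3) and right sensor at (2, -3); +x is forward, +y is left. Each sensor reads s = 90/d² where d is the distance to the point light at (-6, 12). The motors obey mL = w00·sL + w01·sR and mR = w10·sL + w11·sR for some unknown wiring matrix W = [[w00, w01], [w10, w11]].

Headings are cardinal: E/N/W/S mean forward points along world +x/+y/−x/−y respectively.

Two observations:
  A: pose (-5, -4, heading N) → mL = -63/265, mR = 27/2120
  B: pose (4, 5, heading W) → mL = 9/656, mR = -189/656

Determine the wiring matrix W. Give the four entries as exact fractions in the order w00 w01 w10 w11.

obs A: pose=(-5,-4,N) → sL=9/20, sR=45/106, mL=-63/265, mR=27/2120
obs B: pose=(4,5,W) → sL=45/82, sR=9/8, mL=9/656, mR=-189/656
sensor matrix S = [[9/20, 45/106], [45/82, 9/8]]; det S = 95013/347680
solve [mL_A; mL_B] = S·[w00; w01] and [mR_A; mR_B] = S·[w10; w11]:
  w00 = -1, w01 = 1/2, w10 = 1/2, w11 = -1/2

-1 1/2 1/2 -1/2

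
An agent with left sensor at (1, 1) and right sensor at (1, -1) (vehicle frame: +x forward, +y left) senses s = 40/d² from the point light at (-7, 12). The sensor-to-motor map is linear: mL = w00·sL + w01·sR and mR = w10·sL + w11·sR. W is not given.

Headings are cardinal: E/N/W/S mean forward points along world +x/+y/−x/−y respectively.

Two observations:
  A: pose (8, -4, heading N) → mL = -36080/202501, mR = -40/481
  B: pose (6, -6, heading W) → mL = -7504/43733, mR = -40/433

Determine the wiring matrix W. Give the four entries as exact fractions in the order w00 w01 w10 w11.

-1 -1 0 -1

obs A: pose=(8,-4,N) → sL=40/421, sR=40/481, mL=-36080/202501, mR=-40/481
obs B: pose=(6,-6,W) → sL=8/101, sR=40/433, mL=-7504/43733, mR=-40/433
sensor matrix S = [[40/421, 40/481], [8/101, 40/433]]; det S = 19395840/8855976233
solve [mL_A; mL_B] = S·[w00; w01] and [mR_A; mR_B] = S·[w10; w11]:
  w00 = -1, w01 = -1, w10 = 0, w11 = -1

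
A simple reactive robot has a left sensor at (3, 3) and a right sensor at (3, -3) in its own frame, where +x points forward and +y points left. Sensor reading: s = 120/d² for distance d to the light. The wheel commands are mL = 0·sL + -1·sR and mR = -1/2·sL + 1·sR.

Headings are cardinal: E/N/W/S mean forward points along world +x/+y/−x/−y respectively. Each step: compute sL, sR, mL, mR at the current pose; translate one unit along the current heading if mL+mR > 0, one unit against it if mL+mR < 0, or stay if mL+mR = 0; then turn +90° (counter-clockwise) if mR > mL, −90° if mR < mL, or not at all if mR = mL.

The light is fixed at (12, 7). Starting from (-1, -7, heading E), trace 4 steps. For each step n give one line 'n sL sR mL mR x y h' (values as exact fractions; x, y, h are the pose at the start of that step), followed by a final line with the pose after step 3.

0 120/221 120/389 -120/389 3180/85969 -1 -7 E
1 12/41 60/121 -60/121 1734/4961 -2 -7 N
2 120/613 120/433 -120/433 47580/265429 -2 -8 W
3 15/53 6/29 -6/29 201/3074 -1 -8 S
final -1 -7 E

n=0: pose=(-1,-7,E); sL=120/221, sR=120/389; mL=-120/389, mR=3180/85969; mL+mR=-60/221 → advance -1; mR−mL=29700/85969 → turn +1·90°
n=1: pose=(-2,-7,N); sL=12/41, sR=60/121; mL=-60/121, mR=1734/4961; mL+mR=-6/41 → advance -1; mR−mL=4194/4961 → turn +1·90°
n=2: pose=(-2,-8,W); sL=120/613, sR=120/433; mL=-120/433, mR=47580/265429; mL+mR=-60/613 → advance -1; mR−mL=121140/265429 → turn +1·90°
n=3: pose=(-1,-8,S); sL=15/53, sR=6/29; mL=-6/29, mR=201/3074; mL+mR=-15/106 → advance -1; mR−mL=837/3074 → turn +1·90°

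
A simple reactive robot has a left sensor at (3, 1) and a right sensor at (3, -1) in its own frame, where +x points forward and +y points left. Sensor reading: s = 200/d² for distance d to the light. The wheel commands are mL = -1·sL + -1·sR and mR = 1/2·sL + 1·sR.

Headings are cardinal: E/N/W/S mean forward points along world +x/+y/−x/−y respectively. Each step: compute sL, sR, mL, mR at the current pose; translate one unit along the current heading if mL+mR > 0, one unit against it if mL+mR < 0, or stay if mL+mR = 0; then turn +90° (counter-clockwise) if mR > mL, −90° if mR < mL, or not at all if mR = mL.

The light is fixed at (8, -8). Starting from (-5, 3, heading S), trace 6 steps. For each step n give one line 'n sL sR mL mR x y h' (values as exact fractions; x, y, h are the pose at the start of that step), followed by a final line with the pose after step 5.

0 25/26 10/13 -45/26 5/4 -5 3 S
1 200/269 200/221 -98000/59449 75900/59449 -5 4 E
2 4/9 100/197 -1688/1773 1294/1773 -6 4 N
3 200/389 200/433 -164400/168437 121100/168437 -6 3 W
4 25/26 10/13 -45/26 5/4 -5 3 S
5 200/269 200/221 -98000/59449 75900/59449 -5 4 E
final -6 4 N

n=0: pose=(-5,3,S); sL=25/26, sR=10/13; mL=-45/26, mR=5/4; mL+mR=-25/52 → advance -1; mR−mL=155/52 → turn +1·90°
n=1: pose=(-5,4,E); sL=200/269, sR=200/221; mL=-98000/59449, mR=75900/59449; mL+mR=-100/269 → advance -1; mR−mL=173900/59449 → turn +1·90°
n=2: pose=(-6,4,N); sL=4/9, sR=100/197; mL=-1688/1773, mR=1294/1773; mL+mR=-2/9 → advance -1; mR−mL=994/591 → turn +1·90°
n=3: pose=(-6,3,W); sL=200/389, sR=200/433; mL=-164400/168437, mR=121100/168437; mL+mR=-100/389 → advance -1; mR−mL=285500/168437 → turn +1·90°
n=4: pose=(-5,3,S); sL=25/26, sR=10/13; mL=-45/26, mR=5/4; mL+mR=-25/52 → advance -1; mR−mL=155/52 → turn +1·90°
n=5: pose=(-5,4,E); sL=200/269, sR=200/221; mL=-98000/59449, mR=75900/59449; mL+mR=-100/269 → advance -1; mR−mL=173900/59449 → turn +1·90°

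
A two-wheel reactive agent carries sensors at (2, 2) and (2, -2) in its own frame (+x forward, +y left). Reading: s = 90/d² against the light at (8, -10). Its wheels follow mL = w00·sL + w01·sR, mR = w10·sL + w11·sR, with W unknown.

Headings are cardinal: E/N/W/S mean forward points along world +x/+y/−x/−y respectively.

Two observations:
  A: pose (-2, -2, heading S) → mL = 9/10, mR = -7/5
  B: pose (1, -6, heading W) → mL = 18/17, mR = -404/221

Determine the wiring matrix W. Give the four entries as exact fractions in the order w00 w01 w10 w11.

obs A: pose=(-2,-2,S) → sL=9/10, sR=1/2, mL=9/10, mR=-7/5
obs B: pose=(1,-6,W) → sL=18/17, sR=10/13, mL=18/17, mR=-404/221
sensor matrix S = [[9/10, 1/2], [18/17, 10/13]]; det S = 36/221
solve [mL_A; mL_B] = S·[w00; w01] and [mR_A; mR_B] = S·[w10; w11]:
  w00 = 1, w01 = 0, w10 = -1, w11 = -1

1 0 -1 -1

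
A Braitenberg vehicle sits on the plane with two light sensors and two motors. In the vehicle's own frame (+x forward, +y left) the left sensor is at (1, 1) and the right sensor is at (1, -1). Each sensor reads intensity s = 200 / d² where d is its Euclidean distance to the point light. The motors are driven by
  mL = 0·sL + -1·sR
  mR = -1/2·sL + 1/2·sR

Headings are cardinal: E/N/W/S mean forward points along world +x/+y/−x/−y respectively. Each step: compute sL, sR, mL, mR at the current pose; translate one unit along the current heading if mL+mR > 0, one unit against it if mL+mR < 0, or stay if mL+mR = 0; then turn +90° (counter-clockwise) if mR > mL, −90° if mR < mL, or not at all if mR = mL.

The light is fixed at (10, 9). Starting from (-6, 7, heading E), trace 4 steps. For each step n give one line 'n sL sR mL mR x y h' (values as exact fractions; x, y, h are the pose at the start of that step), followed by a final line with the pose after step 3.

0 100/113 100/117 -100/117 -200/13221 -6 7 E
1 8/13 200/257 -200/257 272/3341 -7 7 N
2 10/17 25/41 -25/41 15/1394 -7 6 W
3 200/241 40/61 -40/61 -1280/14701 -6 6 S
final -6 7 E

n=0: pose=(-6,7,E); sL=100/113, sR=100/117; mL=-100/117, mR=-200/13221; mL+mR=-11500/13221 → advance -1; mR−mL=3700/4407 → turn +1·90°
n=1: pose=(-7,7,N); sL=8/13, sR=200/257; mL=-200/257, mR=272/3341; mL+mR=-2328/3341 → advance -1; mR−mL=2872/3341 → turn +1·90°
n=2: pose=(-7,6,W); sL=10/17, sR=25/41; mL=-25/41, mR=15/1394; mL+mR=-835/1394 → advance -1; mR−mL=865/1394 → turn +1·90°
n=3: pose=(-6,6,S); sL=200/241, sR=40/61; mL=-40/61, mR=-1280/14701; mL+mR=-10920/14701 → advance -1; mR−mL=8360/14701 → turn +1·90°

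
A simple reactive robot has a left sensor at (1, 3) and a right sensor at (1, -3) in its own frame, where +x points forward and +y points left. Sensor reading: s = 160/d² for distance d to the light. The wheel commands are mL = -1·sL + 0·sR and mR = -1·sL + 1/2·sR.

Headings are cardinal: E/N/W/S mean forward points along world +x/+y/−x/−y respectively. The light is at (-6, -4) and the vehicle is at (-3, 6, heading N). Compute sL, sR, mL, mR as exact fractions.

160/121 160/157 -160/121 -15440/18997

left sensor world pos  = (-6, 7); dL² = 121
right sensor world pos = (0, 7); dR² = 157
sL = 160/121 = 160/121
sR = 160/157 = 160/157
mL = -1·sL + 0·sR = -160/121
mR = -1·sL + 1/2·sR = -15440/18997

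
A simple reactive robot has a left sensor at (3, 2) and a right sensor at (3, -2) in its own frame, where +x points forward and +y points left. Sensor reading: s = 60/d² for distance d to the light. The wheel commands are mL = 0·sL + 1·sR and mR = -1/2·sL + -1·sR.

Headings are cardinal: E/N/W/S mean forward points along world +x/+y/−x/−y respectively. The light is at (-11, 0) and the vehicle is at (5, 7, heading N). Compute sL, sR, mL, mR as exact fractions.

15/74 15/106 15/106 -1905/7844

left sensor world pos  = (3, 10); dL² = 296
right sensor world pos = (7, 10); dR² = 424
sL = 60/296 = 15/74
sR = 60/424 = 15/106
mL = 0·sL + 1·sR = 15/106
mR = -1/2·sL + -1·sR = -1905/7844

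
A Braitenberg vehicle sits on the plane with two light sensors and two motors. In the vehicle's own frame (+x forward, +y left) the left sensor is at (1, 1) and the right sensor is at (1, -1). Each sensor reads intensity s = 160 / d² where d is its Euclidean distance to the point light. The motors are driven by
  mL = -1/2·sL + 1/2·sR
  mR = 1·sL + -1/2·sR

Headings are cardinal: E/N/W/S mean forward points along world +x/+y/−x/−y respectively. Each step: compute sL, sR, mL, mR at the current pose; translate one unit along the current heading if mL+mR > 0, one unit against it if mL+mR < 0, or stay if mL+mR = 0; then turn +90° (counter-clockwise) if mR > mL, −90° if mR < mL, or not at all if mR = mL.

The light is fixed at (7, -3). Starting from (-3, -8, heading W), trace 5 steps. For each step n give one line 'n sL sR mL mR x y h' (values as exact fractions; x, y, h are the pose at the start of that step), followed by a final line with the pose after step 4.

n=0: pose=(-3,-8,W); sL=160/157, sR=160/137; mL=1600/21509, mR=9360/21509; mL+mR=80/157 → advance +1; mR−mL=7760/21509 → turn +1·90°
n=1: pose=(-4,-8,S); sL=20/17, sR=8/9; mL=-22/153, mR=112/153; mL+mR=10/17 → advance +1; mR−mL=134/153 → turn +1·90°
n=2: pose=(-4,-9,E); sL=32/25, sR=160/149; mL=-384/3725, mR=2768/3725; mL+mR=16/25 → advance +1; mR−mL=3152/3725 → turn +1·90°
n=3: pose=(-3,-9,N); sL=80/73, sR=80/53; mL=800/3869, mR=1320/3869; mL+mR=40/73 → advance +1; mR−mL=520/3869 → turn +1·90°
n=4: pose=(-3,-8,W); sL=160/157, sR=160/137; mL=1600/21509, mR=9360/21509; mL+mR=80/157 → advance +1; mR−mL=7760/21509 → turn +1·90°

0 160/157 160/137 1600/21509 9360/21509 -3 -8 W
1 20/17 8/9 -22/153 112/153 -4 -8 S
2 32/25 160/149 -384/3725 2768/3725 -4 -9 E
3 80/73 80/53 800/3869 1320/3869 -3 -9 N
4 160/157 160/137 1600/21509 9360/21509 -3 -8 W
final -4 -8 S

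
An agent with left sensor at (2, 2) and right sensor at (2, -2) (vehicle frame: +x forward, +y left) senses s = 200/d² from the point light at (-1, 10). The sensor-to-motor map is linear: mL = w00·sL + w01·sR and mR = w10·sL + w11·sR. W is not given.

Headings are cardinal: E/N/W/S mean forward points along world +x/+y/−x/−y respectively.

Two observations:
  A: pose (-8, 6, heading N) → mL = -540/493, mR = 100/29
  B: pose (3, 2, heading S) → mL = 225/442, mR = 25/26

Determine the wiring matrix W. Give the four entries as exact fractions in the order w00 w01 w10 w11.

obs A: pose=(-8,6,N) → sL=40/17, sR=200/29, mL=-540/493, mR=100/29
obs B: pose=(3,2,S) → sL=25/17, sR=25/13, mL=225/442, mR=25/26
sensor matrix S = [[40/17, 200/29], [25/17, 25/13]]; det S = -36000/6409
solve [mL_A; mL_B] = S·[w00; w01] and [mR_A; mR_B] = S·[w10; w11]:
  w00 = 1, w01 = -1/2, w10 = 0, w11 = 1/2

1 -1/2 0 1/2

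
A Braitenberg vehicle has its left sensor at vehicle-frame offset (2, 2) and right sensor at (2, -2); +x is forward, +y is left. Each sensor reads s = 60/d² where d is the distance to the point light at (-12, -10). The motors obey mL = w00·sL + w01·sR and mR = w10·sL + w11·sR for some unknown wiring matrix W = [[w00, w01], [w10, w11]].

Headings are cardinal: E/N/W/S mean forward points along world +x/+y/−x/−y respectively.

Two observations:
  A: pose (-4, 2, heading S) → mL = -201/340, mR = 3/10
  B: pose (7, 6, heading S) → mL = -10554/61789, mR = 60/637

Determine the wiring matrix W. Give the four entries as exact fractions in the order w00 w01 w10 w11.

-1/2 -1 1 0

obs A: pose=(-4,2,S) → sL=3/10, sR=15/34, mL=-201/340, mR=3/10
obs B: pose=(7,6,S) → sL=60/637, sR=12/97, mL=-10554/61789, mR=60/637
sensor matrix S = [[3/10, 15/34], [60/637, 12/97]]; det S = -23328/5252065
solve [mL_A; mL_B] = S·[w00; w01] and [mR_A; mR_B] = S·[w10; w11]:
  w00 = -1/2, w01 = -1, w10 = 1, w11 = 0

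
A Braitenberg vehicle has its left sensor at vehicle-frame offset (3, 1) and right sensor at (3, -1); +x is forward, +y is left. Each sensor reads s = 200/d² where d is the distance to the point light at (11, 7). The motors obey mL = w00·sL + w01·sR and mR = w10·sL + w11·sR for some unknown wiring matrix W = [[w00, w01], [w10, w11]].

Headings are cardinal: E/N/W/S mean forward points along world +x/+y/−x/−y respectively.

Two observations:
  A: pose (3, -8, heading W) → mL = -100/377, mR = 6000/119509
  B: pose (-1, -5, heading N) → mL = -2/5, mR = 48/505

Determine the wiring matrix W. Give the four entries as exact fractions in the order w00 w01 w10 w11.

-1/2 0 -1/2 1/2

obs A: pose=(3,-8,W) → sL=200/377, sR=200/317, mL=-100/377, mR=6000/119509
obs B: pose=(-1,-5,N) → sL=4/5, sR=100/101, mL=-2/5, mR=48/505
sensor matrix S = [[200/377, 200/317], [4/5, 100/101]]; det S = 247680/12070409
solve [mL_A; mL_B] = S·[w00; w01] and [mR_A; mR_B] = S·[w10; w11]:
  w00 = -1/2, w01 = 0, w10 = -1/2, w11 = 1/2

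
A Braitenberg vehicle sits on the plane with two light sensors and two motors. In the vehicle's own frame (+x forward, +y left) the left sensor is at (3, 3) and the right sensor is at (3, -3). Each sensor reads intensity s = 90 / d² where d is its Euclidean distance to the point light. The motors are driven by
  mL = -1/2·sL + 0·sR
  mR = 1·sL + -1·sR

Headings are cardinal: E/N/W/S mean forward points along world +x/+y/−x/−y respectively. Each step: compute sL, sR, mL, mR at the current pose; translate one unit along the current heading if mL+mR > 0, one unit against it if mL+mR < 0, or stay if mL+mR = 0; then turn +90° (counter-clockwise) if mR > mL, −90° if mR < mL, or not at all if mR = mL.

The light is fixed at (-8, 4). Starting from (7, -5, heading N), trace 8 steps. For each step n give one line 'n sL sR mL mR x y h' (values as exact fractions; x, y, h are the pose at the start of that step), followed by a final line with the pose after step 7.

n=0: pose=(7,-5,N); sL=1/2, sR=1/4; mL=-1/4, mR=1/4; mL+mR=0 → advance +0; mR−mL=1/2 → turn +1·90°
n=1: pose=(7,-5,W); sL=5/16, sR=1/2; mL=-5/32, mR=-3/16; mL+mR=-11/32 → advance -1; mR−mL=-1/32 → turn -1·90°
n=2: pose=(8,-5,N); sL=18/41, sR=90/397; mL=-9/41, mR=3456/16277; mL+mR=-117/16277 → advance -1; mR−mL=7029/16277 → turn +1·90°
n=3: pose=(8,-6,W); sL=45/169, sR=45/109; mL=-45/338, mR=-2700/18421; mL+mR=-10305/36842 → advance -1; mR−mL=-495/36842 → turn -1·90°
n=4: pose=(9,-6,N); sL=18/49, sR=90/449; mL=-9/49, mR=3672/22001; mL+mR=-369/22001 → advance -1; mR−mL=7713/22001 → turn +1·90°
n=5: pose=(9,-7,W); sL=45/196, sR=9/26; mL=-45/392, mR=-297/2548; mL+mR=-1179/5096 → advance -1; mR−mL=-9/5096 → turn -1·90°
n=6: pose=(10,-7,N); sL=90/289, sR=18/101; mL=-45/289, mR=3888/29189; mL+mR=-657/29189 → advance -1; mR−mL=8433/29189 → turn +1·90°
n=7: pose=(10,-8,W); sL=1/5, sR=5/17; mL=-1/10, mR=-8/85; mL+mR=-33/170 → advance -1; mR−mL=1/170 → turn +1·90°

0 1/2 1/4 -1/4 1/4 7 -5 N
1 5/16 1/2 -5/32 -3/16 7 -5 W
2 18/41 90/397 -9/41 3456/16277 8 -5 N
3 45/169 45/109 -45/338 -2700/18421 8 -6 W
4 18/49 90/449 -9/49 3672/22001 9 -6 N
5 45/196 9/26 -45/392 -297/2548 9 -7 W
6 90/289 18/101 -45/289 3888/29189 10 -7 N
7 1/5 5/17 -1/10 -8/85 10 -8 W
final 11 -8 S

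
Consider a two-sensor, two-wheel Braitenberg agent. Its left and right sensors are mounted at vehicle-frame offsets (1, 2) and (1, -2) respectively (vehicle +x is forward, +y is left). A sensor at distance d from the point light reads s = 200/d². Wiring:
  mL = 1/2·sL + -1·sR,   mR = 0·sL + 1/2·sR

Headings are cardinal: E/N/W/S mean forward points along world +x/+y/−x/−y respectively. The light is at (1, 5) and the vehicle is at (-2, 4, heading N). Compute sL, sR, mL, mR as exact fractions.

8 200 -196 100

left sensor world pos  = (-4, 5); dL² = 25
right sensor world pos = (0, 5); dR² = 1
sL = 200/25 = 8
sR = 200/1 = 200
mL = 1/2·sL + -1·sR = -196
mR = 0·sL + 1/2·sR = 100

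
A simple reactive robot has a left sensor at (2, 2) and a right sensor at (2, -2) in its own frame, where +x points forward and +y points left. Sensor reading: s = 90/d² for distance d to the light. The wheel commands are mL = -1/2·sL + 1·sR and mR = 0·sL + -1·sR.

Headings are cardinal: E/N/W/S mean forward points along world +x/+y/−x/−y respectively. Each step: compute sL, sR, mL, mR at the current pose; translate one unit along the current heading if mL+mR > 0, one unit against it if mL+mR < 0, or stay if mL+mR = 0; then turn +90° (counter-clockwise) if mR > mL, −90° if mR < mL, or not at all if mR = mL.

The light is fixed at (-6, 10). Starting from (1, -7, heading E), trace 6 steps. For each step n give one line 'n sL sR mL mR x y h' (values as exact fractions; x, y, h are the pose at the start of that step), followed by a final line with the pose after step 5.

0 5/17 45/221 25/442 -45/221 1 -7 E
1 18/85 90/377 4257/32045 -90/377 0 -7 S
2 9/34 45/106 1053/3604 -45/106 0 -6 W
3 90/221 90/277 7425/61217 -90/277 1 -6 N
4 5/17 45/221 25/442 -45/221 1 -7 E
5 18/85 90/377 4257/32045 -90/377 0 -7 S
final 0 -6 W

n=0: pose=(1,-7,E); sL=5/17, sR=45/221; mL=25/442, mR=-45/221; mL+mR=-5/34 → advance -1; mR−mL=-115/442 → turn -1·90°
n=1: pose=(0,-7,S); sL=18/85, sR=90/377; mL=4257/32045, mR=-90/377; mL+mR=-9/85 → advance -1; mR−mL=-11907/32045 → turn -1·90°
n=2: pose=(0,-6,W); sL=9/34, sR=45/106; mL=1053/3604, mR=-45/106; mL+mR=-9/68 → advance -1; mR−mL=-2583/3604 → turn -1·90°
n=3: pose=(1,-6,N); sL=90/221, sR=90/277; mL=7425/61217, mR=-90/277; mL+mR=-45/221 → advance -1; mR−mL=-27315/61217 → turn -1·90°
n=4: pose=(1,-7,E); sL=5/17, sR=45/221; mL=25/442, mR=-45/221; mL+mR=-5/34 → advance -1; mR−mL=-115/442 → turn -1·90°
n=5: pose=(0,-7,S); sL=18/85, sR=90/377; mL=4257/32045, mR=-90/377; mL+mR=-9/85 → advance -1; mR−mL=-11907/32045 → turn -1·90°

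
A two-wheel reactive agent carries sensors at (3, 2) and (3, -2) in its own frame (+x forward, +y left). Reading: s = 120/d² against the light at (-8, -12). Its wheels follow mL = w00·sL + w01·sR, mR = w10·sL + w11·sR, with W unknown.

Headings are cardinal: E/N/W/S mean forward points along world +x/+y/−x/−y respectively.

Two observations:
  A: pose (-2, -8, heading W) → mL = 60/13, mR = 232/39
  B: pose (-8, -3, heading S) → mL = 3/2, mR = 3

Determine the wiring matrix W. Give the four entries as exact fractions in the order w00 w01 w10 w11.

1/2 0 1/2 1/2

obs A: pose=(-2,-8,W) → sL=120/13, sR=8/3, mL=60/13, mR=232/39
obs B: pose=(-8,-3,S) → sL=3, sR=3, mL=3/2, mR=3
sensor matrix S = [[120/13, 8/3], [3, 3]]; det S = 256/13
solve [mL_A; mL_B] = S·[w00; w01] and [mR_A; mR_B] = S·[w10; w11]:
  w00 = 1/2, w01 = 0, w10 = 1/2, w11 = 1/2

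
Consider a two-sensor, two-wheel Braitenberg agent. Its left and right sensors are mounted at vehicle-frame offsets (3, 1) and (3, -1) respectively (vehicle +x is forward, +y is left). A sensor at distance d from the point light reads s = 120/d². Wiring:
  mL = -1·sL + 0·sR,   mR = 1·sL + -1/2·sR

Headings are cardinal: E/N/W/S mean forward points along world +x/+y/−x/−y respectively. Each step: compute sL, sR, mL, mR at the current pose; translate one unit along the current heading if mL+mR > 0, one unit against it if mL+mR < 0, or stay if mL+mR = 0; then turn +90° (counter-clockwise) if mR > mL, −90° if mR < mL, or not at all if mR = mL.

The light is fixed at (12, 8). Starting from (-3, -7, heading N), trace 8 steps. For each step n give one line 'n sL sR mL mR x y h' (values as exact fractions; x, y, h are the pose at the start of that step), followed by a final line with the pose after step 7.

n=0: pose=(-3,-7,N); sL=3/10, sR=6/17; mL=-3/10, mR=21/170; mL+mR=-3/17 → advance -1; mR−mL=36/85 → turn +1·90°
n=1: pose=(-3,-8,W); sL=120/613, sR=40/183; mL=-120/613, mR=9700/112179; mL+mR=-20/183 → advance -1; mR−mL=31660/112179 → turn +1·90°
n=2: pose=(-2,-8,S); sL=12/53, sR=60/293; mL=-12/53, mR=1926/15529; mL+mR=-30/293 → advance -1; mR−mL=5442/15529 → turn +1·90°
n=3: pose=(-2,-7,E); sL=120/317, sR=120/377; mL=-120/317, mR=26220/119509; mL+mR=-60/377 → advance -1; mR−mL=71460/119509 → turn +1·90°
n=4: pose=(-3,-7,N); sL=3/10, sR=6/17; mL=-3/10, mR=21/170; mL+mR=-3/17 → advance -1; mR−mL=36/85 → turn +1·90°
n=5: pose=(-3,-8,W); sL=120/613, sR=40/183; mL=-120/613, mR=9700/112179; mL+mR=-20/183 → advance -1; mR−mL=31660/112179 → turn +1·90°
n=6: pose=(-2,-8,S); sL=12/53, sR=60/293; mL=-12/53, mR=1926/15529; mL+mR=-30/293 → advance -1; mR−mL=5442/15529 → turn +1·90°
n=7: pose=(-2,-7,E); sL=120/317, sR=120/377; mL=-120/317, mR=26220/119509; mL+mR=-60/377 → advance -1; mR−mL=71460/119509 → turn +1·90°

0 3/10 6/17 -3/10 21/170 -3 -7 N
1 120/613 40/183 -120/613 9700/112179 -3 -8 W
2 12/53 60/293 -12/53 1926/15529 -2 -8 S
3 120/317 120/377 -120/317 26220/119509 -2 -7 E
4 3/10 6/17 -3/10 21/170 -3 -7 N
5 120/613 40/183 -120/613 9700/112179 -3 -8 W
6 12/53 60/293 -12/53 1926/15529 -2 -8 S
7 120/317 120/377 -120/317 26220/119509 -2 -7 E
final -3 -7 N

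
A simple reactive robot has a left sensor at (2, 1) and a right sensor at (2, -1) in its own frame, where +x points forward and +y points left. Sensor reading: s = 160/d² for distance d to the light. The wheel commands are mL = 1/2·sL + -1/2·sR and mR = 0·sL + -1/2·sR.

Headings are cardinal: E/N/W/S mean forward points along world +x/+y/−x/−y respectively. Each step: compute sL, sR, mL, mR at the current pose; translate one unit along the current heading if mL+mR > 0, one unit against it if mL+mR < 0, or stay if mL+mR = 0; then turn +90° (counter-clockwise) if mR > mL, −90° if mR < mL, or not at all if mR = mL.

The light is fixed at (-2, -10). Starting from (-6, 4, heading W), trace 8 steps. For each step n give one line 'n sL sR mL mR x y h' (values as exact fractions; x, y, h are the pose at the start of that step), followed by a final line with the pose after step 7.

0 32/41 160/261 896/10701 -80/261 -6 4 W
1 10/17 8/13 -3/221 -4/13 -5 4 N
2 160/197 32/29 -832/5713 -16/29 -5 3 E
3 16/13 80/73 64/949 -40/73 -6 3 S
4 32/41 160/261 896/10701 -80/261 -6 4 W
5 10/17 8/13 -3/221 -4/13 -5 4 N
6 160/197 32/29 -832/5713 -16/29 -5 3 E
7 16/13 80/73 64/949 -40/73 -6 3 S
final -6 4 W

n=0: pose=(-6,4,W); sL=32/41, sR=160/261; mL=896/10701, mR=-80/261; mL+mR=-2384/10701 → advance -1; mR−mL=-16/41 → turn -1·90°
n=1: pose=(-5,4,N); sL=10/17, sR=8/13; mL=-3/221, mR=-4/13; mL+mR=-71/221 → advance -1; mR−mL=-5/17 → turn -1·90°
n=2: pose=(-5,3,E); sL=160/197, sR=32/29; mL=-832/5713, mR=-16/29; mL+mR=-3984/5713 → advance -1; mR−mL=-80/197 → turn -1·90°
n=3: pose=(-6,3,S); sL=16/13, sR=80/73; mL=64/949, mR=-40/73; mL+mR=-456/949 → advance -1; mR−mL=-8/13 → turn -1·90°
n=4: pose=(-6,4,W); sL=32/41, sR=160/261; mL=896/10701, mR=-80/261; mL+mR=-2384/10701 → advance -1; mR−mL=-16/41 → turn -1·90°
n=5: pose=(-5,4,N); sL=10/17, sR=8/13; mL=-3/221, mR=-4/13; mL+mR=-71/221 → advance -1; mR−mL=-5/17 → turn -1·90°
n=6: pose=(-5,3,E); sL=160/197, sR=32/29; mL=-832/5713, mR=-16/29; mL+mR=-3984/5713 → advance -1; mR−mL=-80/197 → turn -1·90°
n=7: pose=(-6,3,S); sL=16/13, sR=80/73; mL=64/949, mR=-40/73; mL+mR=-456/949 → advance -1; mR−mL=-8/13 → turn -1·90°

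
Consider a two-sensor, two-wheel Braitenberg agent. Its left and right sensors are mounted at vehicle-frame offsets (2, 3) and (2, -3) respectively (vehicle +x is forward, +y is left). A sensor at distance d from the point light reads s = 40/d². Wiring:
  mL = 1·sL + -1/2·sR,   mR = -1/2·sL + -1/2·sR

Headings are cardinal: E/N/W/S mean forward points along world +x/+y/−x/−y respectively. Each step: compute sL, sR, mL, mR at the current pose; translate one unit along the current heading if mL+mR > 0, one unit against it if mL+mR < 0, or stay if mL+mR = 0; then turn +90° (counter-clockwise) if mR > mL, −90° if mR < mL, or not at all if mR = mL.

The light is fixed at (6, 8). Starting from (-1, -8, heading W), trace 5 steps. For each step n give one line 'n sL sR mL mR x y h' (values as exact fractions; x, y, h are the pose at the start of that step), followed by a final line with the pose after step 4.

0 20/221 4/25 58/5525 -692/5525 -1 -8 W
1 40/277 8/41 532/11357 -1928/11357 0 -8 N
2 10/53 5/52 775/5512 -785/5512 0 -9 E
3 40/377 40/461 10900/173797 -16760/173797 -1 -9 S
4 20/221 4/25 58/5525 -692/5525 -1 -8 W
final 0 -8 N

n=0: pose=(-1,-8,W); sL=20/221, sR=4/25; mL=58/5525, mR=-692/5525; mL+mR=-634/5525 → advance -1; mR−mL=-30/221 → turn -1·90°
n=1: pose=(0,-8,N); sL=40/277, sR=8/41; mL=532/11357, mR=-1928/11357; mL+mR=-1396/11357 → advance -1; mR−mL=-60/277 → turn -1·90°
n=2: pose=(0,-9,E); sL=10/53, sR=5/52; mL=775/5512, mR=-785/5512; mL+mR=-5/2756 → advance -1; mR−mL=-15/53 → turn -1·90°
n=3: pose=(-1,-9,S); sL=40/377, sR=40/461; mL=10900/173797, mR=-16760/173797; mL+mR=-5860/173797 → advance -1; mR−mL=-60/377 → turn -1·90°
n=4: pose=(-1,-8,W); sL=20/221, sR=4/25; mL=58/5525, mR=-692/5525; mL+mR=-634/5525 → advance -1; mR−mL=-30/221 → turn -1·90°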